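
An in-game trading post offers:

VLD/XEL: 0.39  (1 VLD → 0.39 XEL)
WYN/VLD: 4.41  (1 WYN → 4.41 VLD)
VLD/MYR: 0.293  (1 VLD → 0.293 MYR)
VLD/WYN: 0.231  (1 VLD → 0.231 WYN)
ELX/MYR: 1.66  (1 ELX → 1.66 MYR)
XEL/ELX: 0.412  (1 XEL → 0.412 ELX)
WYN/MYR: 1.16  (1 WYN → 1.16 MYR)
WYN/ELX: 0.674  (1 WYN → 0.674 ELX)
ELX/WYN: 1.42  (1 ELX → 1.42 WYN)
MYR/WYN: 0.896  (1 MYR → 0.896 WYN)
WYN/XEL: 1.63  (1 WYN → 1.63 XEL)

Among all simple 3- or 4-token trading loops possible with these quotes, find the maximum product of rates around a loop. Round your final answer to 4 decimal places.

WYN→VLD→MYR→WYN: 4.41 × 0.293 × 0.896 = 1.15775
XEL→ELX→WYN→VLD→XEL: 0.412 × 1.42 × 4.41 × 0.39 = 1.00621
WYN→ELX→MYR→WYN: 0.674 × 1.66 × 0.896 = 1.00248
XEL→ELX→MYR→WYN→XEL: 0.412 × 1.66 × 0.896 × 1.63 = 0.99885
XEL→ELX→WYN→XEL: 0.412 × 1.42 × 1.63 = 0.95362
Maximum is WYN→VLD→MYR→WYN at 1.1577; arbitrage exists.

1.1577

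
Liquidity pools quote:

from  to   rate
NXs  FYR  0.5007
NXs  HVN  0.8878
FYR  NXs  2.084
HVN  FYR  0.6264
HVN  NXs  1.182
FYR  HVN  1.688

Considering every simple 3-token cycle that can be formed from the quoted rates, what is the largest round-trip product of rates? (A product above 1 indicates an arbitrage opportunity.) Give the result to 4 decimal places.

1.1589

HVN→FYR→NXs→HVN: 0.6264 × 2.084 × 0.8878 = 1.15895
HVN→NXs→FYR→HVN: 1.182 × 0.5007 × 1.688 = 0.99900
Maximum is HVN→FYR→NXs→HVN at 1.1589; arbitrage exists.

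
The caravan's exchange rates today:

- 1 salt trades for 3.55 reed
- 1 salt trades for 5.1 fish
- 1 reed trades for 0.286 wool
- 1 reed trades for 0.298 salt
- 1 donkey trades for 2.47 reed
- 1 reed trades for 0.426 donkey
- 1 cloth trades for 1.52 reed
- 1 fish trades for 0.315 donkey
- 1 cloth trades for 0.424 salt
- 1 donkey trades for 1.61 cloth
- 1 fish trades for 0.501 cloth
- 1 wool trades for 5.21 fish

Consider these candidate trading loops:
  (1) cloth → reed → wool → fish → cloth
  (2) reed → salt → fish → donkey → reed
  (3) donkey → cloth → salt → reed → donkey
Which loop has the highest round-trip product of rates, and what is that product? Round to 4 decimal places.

(1) 1.52 × 0.286 × 5.21 × 0.501 = 1.13471
(2) 0.298 × 5.1 × 0.315 × 2.47 = 1.18248
(3) 1.61 × 0.424 × 3.55 × 0.426 = 1.03236
Highest is cycle (2) at 1.1825 (>1, arbitrage).

1.1825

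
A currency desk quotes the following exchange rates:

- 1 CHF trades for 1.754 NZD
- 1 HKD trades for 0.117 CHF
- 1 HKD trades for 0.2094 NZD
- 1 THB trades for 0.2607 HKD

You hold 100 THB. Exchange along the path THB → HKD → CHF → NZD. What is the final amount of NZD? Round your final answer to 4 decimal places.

5.3500

100 THB × 0.2607 = 26.07 HKD
26.07 HKD × 0.117 = 3.05019 CHF
3.05019 CHF × 1.754 = 5.35003326 NZD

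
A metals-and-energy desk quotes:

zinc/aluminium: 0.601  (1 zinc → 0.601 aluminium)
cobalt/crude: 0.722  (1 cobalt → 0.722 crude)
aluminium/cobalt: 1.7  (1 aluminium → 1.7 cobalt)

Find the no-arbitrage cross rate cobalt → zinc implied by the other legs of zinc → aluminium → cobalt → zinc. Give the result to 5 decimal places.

0.97876

Known legs of the cycle: 0.601 × 1.7 = 1.0217
For no arbitrage the full-cycle product must be 1, so the missing rate is 1 / 1.0217 ≈ 0.9787609.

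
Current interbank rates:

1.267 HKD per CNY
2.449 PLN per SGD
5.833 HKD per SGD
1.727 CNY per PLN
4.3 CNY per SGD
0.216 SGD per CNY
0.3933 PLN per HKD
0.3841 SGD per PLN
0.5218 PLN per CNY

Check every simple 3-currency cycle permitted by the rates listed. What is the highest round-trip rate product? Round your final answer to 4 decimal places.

PLN→CNY→SGD→PLN: 1.727 × 0.216 × 2.449 = 0.91356
PLN→SGD→HKD→PLN: 0.3841 × 5.833 × 0.3933 = 0.88117
PLN→SGD→CNY→PLN: 0.3841 × 4.3 × 0.5218 = 0.86182
PLN→CNY→HKD→PLN: 1.727 × 1.267 × 0.3933 = 0.86058
Maximum is PLN→CNY→SGD→PLN at 0.9136; no arbitrage — every cycle loses value.

0.9136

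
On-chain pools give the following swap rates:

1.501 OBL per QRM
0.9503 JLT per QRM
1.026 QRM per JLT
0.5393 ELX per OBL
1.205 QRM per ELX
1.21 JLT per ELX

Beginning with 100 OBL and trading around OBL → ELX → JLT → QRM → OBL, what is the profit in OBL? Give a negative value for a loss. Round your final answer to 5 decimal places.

100 OBL × 0.5393 = 53.93 ELX
53.93 ELX × 1.21 = 65.2553 JLT
65.2553 JLT × 1.026 = 66.9519378 QRM
66.9519378 QRM × 1.501 = 100.4948586378 OBL
Net change: 100.4948586378 − 100 = 0.4948586378 OBL

0.49486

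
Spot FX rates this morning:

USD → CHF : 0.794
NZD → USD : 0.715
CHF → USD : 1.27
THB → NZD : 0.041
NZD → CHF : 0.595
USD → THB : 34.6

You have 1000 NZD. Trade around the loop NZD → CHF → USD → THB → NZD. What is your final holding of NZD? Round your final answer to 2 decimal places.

1000 NZD × 0.595 = 595 CHF
595 CHF × 1.27 = 755.65 USD
755.65 USD × 34.6 = 26145.49 THB
26145.49 THB × 0.041 = 1071.96509 NZD

1071.97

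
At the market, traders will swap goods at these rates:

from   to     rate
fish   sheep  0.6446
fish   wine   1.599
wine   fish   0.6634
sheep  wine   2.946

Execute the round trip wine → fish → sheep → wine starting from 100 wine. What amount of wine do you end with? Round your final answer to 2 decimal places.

100 wine × 0.6634 = 66.34 fish
66.34 fish × 0.6446 = 42.762764 sheep
42.762764 sheep × 2.946 = 125.979102744 wine

125.98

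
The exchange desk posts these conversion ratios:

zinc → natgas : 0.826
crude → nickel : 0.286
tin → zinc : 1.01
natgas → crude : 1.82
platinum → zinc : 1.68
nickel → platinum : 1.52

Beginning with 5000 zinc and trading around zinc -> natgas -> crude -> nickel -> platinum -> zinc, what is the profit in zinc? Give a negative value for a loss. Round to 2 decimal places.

489.60

5000 zinc × 0.826 = 4130 natgas
4130 natgas × 1.82 = 7516.6 crude
7516.6 crude × 0.286 = 2149.7476 nickel
2149.7476 nickel × 1.52 = 3267.616352 platinum
3267.616352 platinum × 1.68 = 5489.59547136 zinc
Net change: 5489.59547136 − 5000 = 489.59547136 zinc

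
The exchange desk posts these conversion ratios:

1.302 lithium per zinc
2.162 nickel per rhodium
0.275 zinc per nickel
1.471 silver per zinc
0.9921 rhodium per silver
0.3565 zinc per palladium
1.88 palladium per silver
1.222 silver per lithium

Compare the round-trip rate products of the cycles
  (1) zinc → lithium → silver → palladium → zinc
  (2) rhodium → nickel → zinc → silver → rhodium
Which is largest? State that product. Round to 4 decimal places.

(1) 1.302 × 1.222 × 1.88 × 0.3565 = 1.06635
(2) 2.162 × 0.275 × 1.471 × 0.9921 = 0.86767
Highest is cycle (1) at 1.0663 (>1, arbitrage).

1.0663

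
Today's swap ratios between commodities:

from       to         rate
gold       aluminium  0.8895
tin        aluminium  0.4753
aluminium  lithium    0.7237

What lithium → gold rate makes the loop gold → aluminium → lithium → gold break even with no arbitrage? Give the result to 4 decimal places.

1.5534

Known legs of the cycle: 0.8895 × 0.7237 = 0.64373115
For no arbitrage the full-cycle product must be 1, so the missing rate is 1 / 0.64373115 ≈ 1.553444.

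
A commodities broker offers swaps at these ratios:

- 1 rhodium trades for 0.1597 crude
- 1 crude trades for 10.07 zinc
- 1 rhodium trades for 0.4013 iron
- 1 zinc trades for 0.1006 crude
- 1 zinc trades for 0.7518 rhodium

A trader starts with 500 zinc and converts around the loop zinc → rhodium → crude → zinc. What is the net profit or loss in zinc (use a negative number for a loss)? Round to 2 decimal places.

500 zinc × 0.7518 = 375.9 rhodium
375.9 rhodium × 0.1597 = 60.03123 crude
60.03123 crude × 10.07 = 604.5144861 zinc
Net change: 604.5144861 − 500 = 104.5144861 zinc

104.51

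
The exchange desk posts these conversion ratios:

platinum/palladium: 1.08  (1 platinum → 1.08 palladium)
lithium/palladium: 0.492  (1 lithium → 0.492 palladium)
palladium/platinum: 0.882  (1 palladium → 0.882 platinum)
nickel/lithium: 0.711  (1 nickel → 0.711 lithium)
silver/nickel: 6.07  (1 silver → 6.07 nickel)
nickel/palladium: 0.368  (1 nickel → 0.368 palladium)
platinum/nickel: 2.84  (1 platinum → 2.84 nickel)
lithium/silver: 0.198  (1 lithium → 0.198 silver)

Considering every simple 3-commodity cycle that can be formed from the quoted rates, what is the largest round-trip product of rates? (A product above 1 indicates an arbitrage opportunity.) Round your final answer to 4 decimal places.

0.9218

palladium→platinum→nickel→palladium: 0.882 × 2.84 × 0.368 = 0.92180
lithium→silver→nickel→lithium: 0.198 × 6.07 × 0.711 = 0.85452
Maximum is palladium→platinum→nickel→palladium at 0.9218; no arbitrage — every cycle loses value.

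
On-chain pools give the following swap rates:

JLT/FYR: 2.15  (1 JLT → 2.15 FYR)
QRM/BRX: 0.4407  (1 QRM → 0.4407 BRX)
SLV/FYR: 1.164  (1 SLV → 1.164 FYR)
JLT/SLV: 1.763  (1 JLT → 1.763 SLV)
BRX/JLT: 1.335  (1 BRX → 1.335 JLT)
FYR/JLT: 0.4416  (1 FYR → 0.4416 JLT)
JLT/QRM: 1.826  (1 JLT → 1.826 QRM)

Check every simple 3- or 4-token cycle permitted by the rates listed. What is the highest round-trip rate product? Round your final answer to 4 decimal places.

1.0743

BRX→JLT→QRM→BRX: 1.335 × 1.826 × 0.4407 = 1.07430
FYR→JLT→SLV→FYR: 0.4416 × 1.763 × 1.164 = 0.90622
Maximum is BRX→JLT→QRM→BRX at 1.0743; arbitrage exists.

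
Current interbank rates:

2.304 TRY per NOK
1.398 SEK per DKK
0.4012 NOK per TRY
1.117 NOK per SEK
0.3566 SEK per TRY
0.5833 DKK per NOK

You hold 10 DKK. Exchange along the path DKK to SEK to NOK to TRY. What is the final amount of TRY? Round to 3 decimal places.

35.978

10 DKK × 1.398 = 13.98 SEK
13.98 SEK × 1.117 = 15.61566 NOK
15.61566 NOK × 2.304 = 35.97848064 TRY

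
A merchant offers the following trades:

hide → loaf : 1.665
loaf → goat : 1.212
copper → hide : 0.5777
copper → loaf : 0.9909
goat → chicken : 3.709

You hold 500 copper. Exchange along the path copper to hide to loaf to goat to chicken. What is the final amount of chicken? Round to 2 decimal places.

2161.95

500 copper × 0.5777 = 288.85 hide
288.85 hide × 1.665 = 480.93525 loaf
480.93525 loaf × 1.212 = 582.893523 goat
582.893523 goat × 3.709 = 2161.952076807 chicken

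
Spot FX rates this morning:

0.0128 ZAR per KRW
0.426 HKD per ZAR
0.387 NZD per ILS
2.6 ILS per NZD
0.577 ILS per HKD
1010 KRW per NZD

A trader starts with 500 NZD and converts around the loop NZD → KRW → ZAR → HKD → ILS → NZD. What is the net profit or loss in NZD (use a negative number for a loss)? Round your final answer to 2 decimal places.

500 NZD × 1010 = 505000 KRW
505000 KRW × 0.0128 = 6464 ZAR
6464 ZAR × 0.426 = 2753.664 HKD
2753.664 HKD × 0.577 = 1588.864128 ILS
1588.864128 ILS × 0.387 = 614.890417536 NZD
Net change: 614.890417536 − 500 = 114.890417536 NZD

114.89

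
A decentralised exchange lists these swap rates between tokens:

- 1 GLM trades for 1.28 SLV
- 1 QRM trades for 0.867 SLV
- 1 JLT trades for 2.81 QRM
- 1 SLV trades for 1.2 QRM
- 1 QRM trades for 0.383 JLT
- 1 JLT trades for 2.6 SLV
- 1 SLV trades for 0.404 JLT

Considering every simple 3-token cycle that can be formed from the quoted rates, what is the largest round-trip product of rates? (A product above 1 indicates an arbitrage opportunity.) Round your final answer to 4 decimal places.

1.1950

JLT→SLV→QRM→JLT: 2.6 × 1.2 × 0.383 = 1.19496
JLT→QRM→SLV→JLT: 2.81 × 0.867 × 0.404 = 0.98425
Maximum is JLT→SLV→QRM→JLT at 1.1950; arbitrage exists.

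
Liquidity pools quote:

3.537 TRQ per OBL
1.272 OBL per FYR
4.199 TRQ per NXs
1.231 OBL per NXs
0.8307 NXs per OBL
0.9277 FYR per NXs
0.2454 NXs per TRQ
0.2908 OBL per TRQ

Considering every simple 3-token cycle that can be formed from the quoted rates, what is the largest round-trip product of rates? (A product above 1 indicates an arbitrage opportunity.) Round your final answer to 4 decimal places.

1.0685

NXs→OBL→TRQ→NXs: 1.231 × 3.537 × 0.2454 = 1.06848
NXs→TRQ→OBL→NXs: 4.199 × 0.2908 × 0.8307 = 1.01434
NXs→FYR→OBL→NXs: 0.9277 × 1.272 × 0.8307 = 0.98025
Maximum is NXs→OBL→TRQ→NXs at 1.0685; arbitrage exists.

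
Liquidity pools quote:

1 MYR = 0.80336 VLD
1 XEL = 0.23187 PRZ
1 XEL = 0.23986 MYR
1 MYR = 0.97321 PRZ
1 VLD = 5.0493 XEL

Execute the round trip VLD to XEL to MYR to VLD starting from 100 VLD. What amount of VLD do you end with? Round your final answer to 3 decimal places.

100 VLD × 5.0493 = 504.93 XEL
504.93 XEL × 0.23986 = 121.1125098 MYR
121.1125098 MYR × 0.80336 = 97.296945872928 VLD

97.297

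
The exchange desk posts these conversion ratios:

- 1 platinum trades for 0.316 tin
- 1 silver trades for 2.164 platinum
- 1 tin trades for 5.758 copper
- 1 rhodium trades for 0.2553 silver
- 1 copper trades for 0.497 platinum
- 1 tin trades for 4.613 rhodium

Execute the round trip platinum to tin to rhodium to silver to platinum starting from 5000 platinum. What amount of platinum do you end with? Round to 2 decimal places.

4026.69

5000 platinum × 0.316 = 1580 tin
1580 tin × 4.613 = 7288.54 rhodium
7288.54 rhodium × 0.2553 = 1860.764262 silver
1860.764262 silver × 2.164 = 4026.693862968 platinum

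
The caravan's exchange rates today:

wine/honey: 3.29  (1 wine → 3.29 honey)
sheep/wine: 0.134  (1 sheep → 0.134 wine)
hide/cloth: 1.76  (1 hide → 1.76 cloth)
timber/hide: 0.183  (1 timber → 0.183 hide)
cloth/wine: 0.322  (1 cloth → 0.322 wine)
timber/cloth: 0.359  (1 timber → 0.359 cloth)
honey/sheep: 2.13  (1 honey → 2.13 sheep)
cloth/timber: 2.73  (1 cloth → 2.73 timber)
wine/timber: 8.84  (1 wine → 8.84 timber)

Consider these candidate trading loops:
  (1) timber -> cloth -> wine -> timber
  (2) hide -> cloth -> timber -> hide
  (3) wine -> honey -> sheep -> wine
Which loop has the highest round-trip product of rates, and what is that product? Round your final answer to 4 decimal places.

1.0219

(1) 0.359 × 0.322 × 8.84 = 1.02189
(2) 1.76 × 2.73 × 0.183 = 0.87928
(3) 3.29 × 2.13 × 0.134 = 0.93903
Highest is cycle (1) at 1.0219 (>1, arbitrage).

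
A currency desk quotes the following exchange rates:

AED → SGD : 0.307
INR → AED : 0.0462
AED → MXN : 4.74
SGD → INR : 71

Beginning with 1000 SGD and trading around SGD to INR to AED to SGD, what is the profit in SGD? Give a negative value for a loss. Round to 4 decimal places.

1000 SGD × 71 = 71000 INR
71000 INR × 0.0462 = 3280.2 AED
3280.2 AED × 0.307 = 1007.0214 SGD
Net change: 1007.0214 − 1000 = 7.0214 SGD

7.0214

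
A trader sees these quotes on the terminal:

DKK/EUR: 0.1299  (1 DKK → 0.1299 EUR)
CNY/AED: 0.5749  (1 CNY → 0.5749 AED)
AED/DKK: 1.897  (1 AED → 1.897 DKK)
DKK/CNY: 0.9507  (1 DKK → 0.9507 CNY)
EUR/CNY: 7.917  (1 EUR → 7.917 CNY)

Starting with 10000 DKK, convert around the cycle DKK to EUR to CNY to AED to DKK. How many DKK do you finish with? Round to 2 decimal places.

11215.78

10000 DKK × 0.1299 = 1299 EUR
1299 EUR × 7.917 = 10284.183 CNY
10284.183 CNY × 0.5749 = 5912.3768067 AED
5912.3768067 AED × 1.897 = 11215.7788023099 DKK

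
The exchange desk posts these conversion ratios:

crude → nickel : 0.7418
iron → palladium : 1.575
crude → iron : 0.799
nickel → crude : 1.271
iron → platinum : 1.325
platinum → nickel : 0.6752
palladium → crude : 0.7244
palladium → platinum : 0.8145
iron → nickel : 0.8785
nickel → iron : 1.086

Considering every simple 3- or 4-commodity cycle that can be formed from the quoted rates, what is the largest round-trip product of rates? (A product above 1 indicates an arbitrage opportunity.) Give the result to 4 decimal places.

platinum→nickel→iron→platinum: 0.6752 × 1.086 × 1.325 = 0.97158
platinum→nickel→iron→palladium→platinum: 0.6752 × 1.086 × 1.575 × 0.8145 = 0.94066
crude→nickel→iron→palladium→crude: 0.7418 × 1.086 × 1.575 × 0.7244 = 0.91913
crude→iron→palladium→crude: 0.799 × 1.575 × 0.7244 = 0.91160
platinum→nickel→crude→iron→platinum: 0.6752 × 1.271 × 0.799 × 1.325 = 0.90853
crude→iron→nickel→crude: 0.799 × 0.8785 × 1.271 = 0.89214
Maximum is platinum→nickel→iron→platinum at 0.9716; no arbitrage — every cycle loses value.

0.9716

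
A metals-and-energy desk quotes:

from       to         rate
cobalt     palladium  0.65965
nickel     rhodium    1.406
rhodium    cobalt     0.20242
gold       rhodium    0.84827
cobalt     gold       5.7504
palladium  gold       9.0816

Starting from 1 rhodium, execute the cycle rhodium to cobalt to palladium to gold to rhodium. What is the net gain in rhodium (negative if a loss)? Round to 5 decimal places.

1 rhodium × 0.20242 = 0.20242 cobalt
0.20242 cobalt × 0.65965 = 0.133526353 palladium
0.133526353 palladium × 9.0816 = 1.2126329274048 gold
1.2126329274048 gold × 0.84827 = 1.028640133329669696 rhodium
Net change: 1.028640133329669696 − 1 = 0.028640133329669696 rhodium

0.02864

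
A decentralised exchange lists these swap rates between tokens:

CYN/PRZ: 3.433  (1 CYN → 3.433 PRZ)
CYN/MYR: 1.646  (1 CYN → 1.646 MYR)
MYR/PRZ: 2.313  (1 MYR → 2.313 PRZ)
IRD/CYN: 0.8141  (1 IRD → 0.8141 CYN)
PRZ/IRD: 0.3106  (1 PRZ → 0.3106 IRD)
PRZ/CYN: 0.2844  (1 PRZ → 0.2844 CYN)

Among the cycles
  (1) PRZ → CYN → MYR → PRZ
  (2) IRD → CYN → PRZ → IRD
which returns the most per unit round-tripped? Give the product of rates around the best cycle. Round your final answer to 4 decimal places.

(1) 0.2844 × 1.646 × 2.313 = 1.08277
(2) 0.8141 × 3.433 × 0.3106 = 0.86807
Highest is cycle (1) at 1.0828 (>1, arbitrage).

1.0828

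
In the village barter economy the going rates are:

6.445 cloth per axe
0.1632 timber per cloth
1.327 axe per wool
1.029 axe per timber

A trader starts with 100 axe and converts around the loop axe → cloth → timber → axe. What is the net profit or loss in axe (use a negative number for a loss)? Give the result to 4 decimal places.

100 axe × 6.445 = 644.5 cloth
644.5 cloth × 0.1632 = 105.1824 timber
105.1824 timber × 1.029 = 108.2326896 axe
Net change: 108.2326896 − 100 = 8.2326896 axe

8.2327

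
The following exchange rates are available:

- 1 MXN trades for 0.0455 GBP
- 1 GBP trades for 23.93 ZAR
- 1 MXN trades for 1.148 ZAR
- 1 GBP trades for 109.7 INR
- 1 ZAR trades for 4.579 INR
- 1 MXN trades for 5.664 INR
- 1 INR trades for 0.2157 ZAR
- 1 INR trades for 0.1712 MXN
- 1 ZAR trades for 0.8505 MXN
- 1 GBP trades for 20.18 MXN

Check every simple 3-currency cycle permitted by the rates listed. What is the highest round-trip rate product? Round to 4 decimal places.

1.0391

ZAR→MXN→INR→ZAR: 0.8505 × 5.664 × 0.2157 = 1.03908
ZAR→MXN→GBP→ZAR: 0.8505 × 0.0455 × 23.93 = 0.92604
ZAR→INR→MXN→ZAR: 4.579 × 0.1712 × 1.148 = 0.89995
INR→MXN→GBP→INR: 0.1712 × 0.0455 × 109.7 = 0.85452
Maximum is ZAR→MXN→INR→ZAR at 1.0391; arbitrage exists.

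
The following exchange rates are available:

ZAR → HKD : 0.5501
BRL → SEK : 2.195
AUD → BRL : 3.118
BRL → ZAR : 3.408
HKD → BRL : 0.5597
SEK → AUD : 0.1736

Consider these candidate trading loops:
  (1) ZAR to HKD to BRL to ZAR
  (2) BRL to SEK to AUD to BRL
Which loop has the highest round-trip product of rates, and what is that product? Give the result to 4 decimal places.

1.1881

(1) 0.5501 × 0.5597 × 3.408 = 1.04929
(2) 2.195 × 0.1736 × 3.118 = 1.18812
Highest is cycle (2) at 1.1881 (>1, arbitrage).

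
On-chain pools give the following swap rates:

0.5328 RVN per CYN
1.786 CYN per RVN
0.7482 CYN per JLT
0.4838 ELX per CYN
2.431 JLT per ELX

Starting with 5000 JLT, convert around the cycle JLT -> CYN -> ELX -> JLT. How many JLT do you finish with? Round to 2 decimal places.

4399.86

5000 JLT × 0.7482 = 3741 CYN
3741 CYN × 0.4838 = 1809.8958 ELX
1809.8958 ELX × 2.431 = 4399.8566898 JLT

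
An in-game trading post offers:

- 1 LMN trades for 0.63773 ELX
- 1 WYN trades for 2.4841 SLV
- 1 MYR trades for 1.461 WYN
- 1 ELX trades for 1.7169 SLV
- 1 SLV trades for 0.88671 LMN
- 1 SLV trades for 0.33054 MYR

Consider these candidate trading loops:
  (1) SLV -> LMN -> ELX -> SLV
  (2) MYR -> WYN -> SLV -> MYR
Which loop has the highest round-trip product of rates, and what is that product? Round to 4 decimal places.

(1) 0.88671 × 0.63773 × 1.7169 = 0.97088
(2) 1.461 × 2.4841 × 0.33054 = 1.19962
Highest is cycle (2) at 1.1996 (>1, arbitrage).

1.1996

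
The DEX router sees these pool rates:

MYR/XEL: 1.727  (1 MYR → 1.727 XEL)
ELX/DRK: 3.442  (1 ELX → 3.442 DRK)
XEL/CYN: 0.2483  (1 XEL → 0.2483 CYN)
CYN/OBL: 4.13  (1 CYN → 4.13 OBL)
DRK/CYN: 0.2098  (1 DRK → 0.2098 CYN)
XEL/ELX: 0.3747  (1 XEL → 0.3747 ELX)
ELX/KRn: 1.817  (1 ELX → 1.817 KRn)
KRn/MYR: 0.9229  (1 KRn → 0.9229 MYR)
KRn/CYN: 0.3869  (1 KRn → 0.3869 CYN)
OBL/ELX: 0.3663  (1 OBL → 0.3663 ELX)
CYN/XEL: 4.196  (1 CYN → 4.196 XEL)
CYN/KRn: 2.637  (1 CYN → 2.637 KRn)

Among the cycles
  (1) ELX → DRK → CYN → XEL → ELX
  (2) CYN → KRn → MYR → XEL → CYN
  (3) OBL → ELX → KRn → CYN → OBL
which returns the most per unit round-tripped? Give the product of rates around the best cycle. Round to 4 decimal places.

(1) 3.442 × 0.2098 × 4.196 × 0.3747 = 1.13537
(2) 2.637 × 0.9229 × 1.727 × 0.2483 = 1.04360
(3) 0.3663 × 1.817 × 0.3869 × 4.13 = 1.06351
Highest is cycle (1) at 1.1354 (>1, arbitrage).

1.1354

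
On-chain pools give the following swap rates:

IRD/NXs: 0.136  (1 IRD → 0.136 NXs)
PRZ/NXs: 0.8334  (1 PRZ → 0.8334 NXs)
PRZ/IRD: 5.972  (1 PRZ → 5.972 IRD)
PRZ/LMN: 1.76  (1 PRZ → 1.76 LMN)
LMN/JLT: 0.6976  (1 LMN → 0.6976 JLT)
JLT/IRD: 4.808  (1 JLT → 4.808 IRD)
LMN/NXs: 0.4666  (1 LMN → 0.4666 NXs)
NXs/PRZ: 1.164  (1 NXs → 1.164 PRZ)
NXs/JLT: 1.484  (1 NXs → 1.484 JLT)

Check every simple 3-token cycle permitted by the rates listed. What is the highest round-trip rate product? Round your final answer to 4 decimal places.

0.9704

IRD→NXs→JLT→IRD: 0.136 × 1.484 × 4.808 = 0.97037
PRZ→LMN→NXs→PRZ: 1.76 × 0.4666 × 1.164 = 0.95590
IRD→NXs→PRZ→IRD: 0.136 × 1.164 × 5.972 = 0.94539
Maximum is IRD→NXs→JLT→IRD at 0.9704; no arbitrage — every cycle loses value.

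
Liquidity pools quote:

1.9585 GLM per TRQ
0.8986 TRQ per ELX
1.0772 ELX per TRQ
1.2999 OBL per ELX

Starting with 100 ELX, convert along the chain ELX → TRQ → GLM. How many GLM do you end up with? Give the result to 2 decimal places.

175.99

100 ELX × 0.8986 = 89.86 TRQ
89.86 TRQ × 1.9585 = 175.99081 GLM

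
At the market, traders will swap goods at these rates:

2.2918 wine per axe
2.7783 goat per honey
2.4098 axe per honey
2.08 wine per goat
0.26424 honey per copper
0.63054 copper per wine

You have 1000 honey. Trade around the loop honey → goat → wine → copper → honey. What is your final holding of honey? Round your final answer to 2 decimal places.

962.84

1000 honey × 2.7783 = 2778.3 goat
2778.3 goat × 2.08 = 5778.864 wine
5778.864 wine × 0.63054 = 3643.80490656 copper
3643.80490656 copper × 0.26424 = 962.8390085094144 honey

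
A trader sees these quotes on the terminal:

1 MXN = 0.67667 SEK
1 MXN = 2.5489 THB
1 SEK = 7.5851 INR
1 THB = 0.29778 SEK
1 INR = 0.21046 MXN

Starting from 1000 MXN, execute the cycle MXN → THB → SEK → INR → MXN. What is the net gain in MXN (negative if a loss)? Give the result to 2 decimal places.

1000 MXN × 2.5489 = 2548.9 THB
2548.9 THB × 0.29778 = 759.011442 SEK
759.011442 SEK × 7.5851 = 5757.1776887142 INR
5757.1776887142 INR × 0.21046 = 1211.655616366790532 MXN
Net change: 1211.655616366790532 − 1000 = 211.655616366790532 MXN

211.66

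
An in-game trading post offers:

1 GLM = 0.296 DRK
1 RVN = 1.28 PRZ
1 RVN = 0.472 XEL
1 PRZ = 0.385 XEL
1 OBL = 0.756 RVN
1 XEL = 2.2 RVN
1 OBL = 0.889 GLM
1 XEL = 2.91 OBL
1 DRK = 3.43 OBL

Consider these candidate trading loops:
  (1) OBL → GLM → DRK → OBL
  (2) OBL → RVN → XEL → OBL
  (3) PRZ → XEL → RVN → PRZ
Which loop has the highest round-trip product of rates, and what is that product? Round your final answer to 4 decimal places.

1.0842

(1) 0.889 × 0.296 × 3.43 = 0.90258
(2) 0.756 × 0.472 × 2.91 = 1.03838
(3) 0.385 × 2.2 × 1.28 = 1.08416
Highest is cycle (3) at 1.0842 (>1, arbitrage).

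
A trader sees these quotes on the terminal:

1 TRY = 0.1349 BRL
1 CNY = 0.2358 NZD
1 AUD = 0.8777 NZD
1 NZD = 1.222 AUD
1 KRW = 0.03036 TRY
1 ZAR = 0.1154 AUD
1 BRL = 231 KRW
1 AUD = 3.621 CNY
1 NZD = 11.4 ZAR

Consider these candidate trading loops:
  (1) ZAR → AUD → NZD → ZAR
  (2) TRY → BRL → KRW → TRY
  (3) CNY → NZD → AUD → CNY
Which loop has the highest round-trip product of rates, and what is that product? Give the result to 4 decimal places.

(1) 0.1154 × 0.8777 × 11.4 = 1.15467
(2) 0.1349 × 231 × 0.03036 = 0.94608
(3) 0.2358 × 1.222 × 3.621 = 1.04338
Highest is cycle (1) at 1.1547 (>1, arbitrage).

1.1547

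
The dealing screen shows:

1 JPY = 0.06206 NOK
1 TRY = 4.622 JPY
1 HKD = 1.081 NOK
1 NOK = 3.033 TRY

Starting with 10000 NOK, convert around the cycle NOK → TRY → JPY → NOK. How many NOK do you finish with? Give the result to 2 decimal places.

8699.90

10000 NOK × 3.033 = 30330 TRY
30330 TRY × 4.622 = 140185.26 JPY
140185.26 JPY × 0.06206 = 8699.8972356 NOK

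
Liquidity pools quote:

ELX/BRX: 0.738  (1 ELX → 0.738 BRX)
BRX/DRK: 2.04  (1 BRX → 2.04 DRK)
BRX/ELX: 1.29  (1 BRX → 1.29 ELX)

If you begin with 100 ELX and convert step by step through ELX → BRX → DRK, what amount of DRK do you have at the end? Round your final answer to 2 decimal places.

150.55

100 ELX × 0.738 = 73.8 BRX
73.8 BRX × 2.04 = 150.552 DRK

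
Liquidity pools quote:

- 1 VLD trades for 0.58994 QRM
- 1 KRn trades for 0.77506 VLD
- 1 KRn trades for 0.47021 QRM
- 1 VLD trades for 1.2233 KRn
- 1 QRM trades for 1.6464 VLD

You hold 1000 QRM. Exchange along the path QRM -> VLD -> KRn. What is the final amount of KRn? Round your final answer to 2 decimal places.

2014.04

1000 QRM × 1.6464 = 1646.4 VLD
1646.4 VLD × 1.2233 = 2014.04112 KRn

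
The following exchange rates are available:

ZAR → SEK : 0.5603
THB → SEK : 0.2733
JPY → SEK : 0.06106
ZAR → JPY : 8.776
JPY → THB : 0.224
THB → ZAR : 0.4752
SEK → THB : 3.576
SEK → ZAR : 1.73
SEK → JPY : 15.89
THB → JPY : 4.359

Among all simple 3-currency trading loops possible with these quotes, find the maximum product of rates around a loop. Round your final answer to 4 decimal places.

0.9728

THB→SEK→JPY→THB: 0.2733 × 15.89 × 0.224 = 0.97277
ZAR→SEK→THB→ZAR: 0.5603 × 3.576 × 0.4752 = 0.95213
THB→JPY→SEK→THB: 4.359 × 0.06106 × 3.576 = 0.95179
ZAR→JPY→THB→ZAR: 8.776 × 0.224 × 0.4752 = 0.93416
ZAR→JPY→SEK→ZAR: 8.776 × 0.06106 × 1.73 = 0.92704
Maximum is THB→SEK→JPY→THB at 0.9728; no arbitrage — every cycle loses value.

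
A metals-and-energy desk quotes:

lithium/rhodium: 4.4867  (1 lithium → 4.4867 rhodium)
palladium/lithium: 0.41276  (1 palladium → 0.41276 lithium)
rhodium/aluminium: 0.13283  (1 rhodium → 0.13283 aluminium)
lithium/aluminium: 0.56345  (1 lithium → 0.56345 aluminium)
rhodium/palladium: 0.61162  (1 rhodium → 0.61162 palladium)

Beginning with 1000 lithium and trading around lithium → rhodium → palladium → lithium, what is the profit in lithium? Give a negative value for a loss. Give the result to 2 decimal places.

1000 lithium × 4.4867 = 4486.7 rhodium
4486.7 rhodium × 0.61162 = 2744.155454 palladium
2744.155454 palladium × 0.41276 = 1132.67760519304 lithium
Net change: 1132.67760519304 − 1000 = 132.67760519304 lithium

132.68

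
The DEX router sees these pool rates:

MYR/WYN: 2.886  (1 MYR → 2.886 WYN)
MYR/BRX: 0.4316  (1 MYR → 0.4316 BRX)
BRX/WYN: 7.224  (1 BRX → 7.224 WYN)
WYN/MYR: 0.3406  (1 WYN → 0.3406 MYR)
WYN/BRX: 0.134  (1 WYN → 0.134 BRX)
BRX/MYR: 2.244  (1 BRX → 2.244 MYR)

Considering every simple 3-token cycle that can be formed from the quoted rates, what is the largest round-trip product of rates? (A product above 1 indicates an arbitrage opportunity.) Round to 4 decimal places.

BRX→WYN→MYR→BRX: 7.224 × 0.3406 × 0.4316 = 1.06195
BRX→MYR→WYN→BRX: 2.244 × 2.886 × 0.134 = 0.86781
Maximum is BRX→WYN→MYR→BRX at 1.0619; arbitrage exists.

1.0619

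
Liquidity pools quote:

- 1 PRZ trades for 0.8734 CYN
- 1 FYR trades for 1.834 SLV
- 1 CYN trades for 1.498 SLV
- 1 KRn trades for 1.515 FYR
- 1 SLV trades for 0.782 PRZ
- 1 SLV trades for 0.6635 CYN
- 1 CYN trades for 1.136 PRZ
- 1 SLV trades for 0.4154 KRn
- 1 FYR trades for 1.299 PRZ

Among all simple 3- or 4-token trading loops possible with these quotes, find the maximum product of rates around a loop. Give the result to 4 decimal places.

1.1542

SLV→KRn→FYR→SLV: 0.4154 × 1.515 × 1.834 = 1.15419
SLV→PRZ→CYN→SLV: 0.782 × 0.8734 × 1.498 = 1.02313
Maximum is SLV→KRn→FYR→SLV at 1.1542; arbitrage exists.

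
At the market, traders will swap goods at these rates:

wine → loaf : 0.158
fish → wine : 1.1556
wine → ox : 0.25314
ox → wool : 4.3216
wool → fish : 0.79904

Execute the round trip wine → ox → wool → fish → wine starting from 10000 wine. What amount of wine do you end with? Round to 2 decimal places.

10000 wine × 0.25314 = 2531.4 ox
2531.4 ox × 4.3216 = 10939.69824 wool
10939.69824 wool × 0.79904 = 8741.2564816896 fish
8741.2564816896 fish × 1.1556 = 10101.39599024050176 wine

10101.40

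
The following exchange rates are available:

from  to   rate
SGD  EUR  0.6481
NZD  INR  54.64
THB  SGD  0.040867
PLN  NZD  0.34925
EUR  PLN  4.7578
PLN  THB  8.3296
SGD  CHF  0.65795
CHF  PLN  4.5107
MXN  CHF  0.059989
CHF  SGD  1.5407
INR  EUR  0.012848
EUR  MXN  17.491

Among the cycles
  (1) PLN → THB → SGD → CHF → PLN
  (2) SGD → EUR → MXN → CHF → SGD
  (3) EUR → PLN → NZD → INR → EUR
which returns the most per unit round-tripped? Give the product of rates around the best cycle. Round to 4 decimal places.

(1) 8.3296 × 0.040867 × 0.65795 × 4.5107 = 1.01026
(2) 0.6481 × 17.491 × 0.059989 × 1.5407 = 1.04772
(3) 4.7578 × 0.34925 × 54.64 × 0.012848 = 1.16651
Highest is cycle (3) at 1.1665 (>1, arbitrage).

1.1665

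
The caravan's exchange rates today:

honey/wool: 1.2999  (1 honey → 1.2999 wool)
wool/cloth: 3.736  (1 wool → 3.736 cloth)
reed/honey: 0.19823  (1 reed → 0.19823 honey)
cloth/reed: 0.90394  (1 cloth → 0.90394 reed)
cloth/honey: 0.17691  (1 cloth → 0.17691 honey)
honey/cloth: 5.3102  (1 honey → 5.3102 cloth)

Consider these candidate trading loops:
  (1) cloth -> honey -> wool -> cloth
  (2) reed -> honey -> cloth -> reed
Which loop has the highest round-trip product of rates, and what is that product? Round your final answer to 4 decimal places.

0.9515

(1) 0.17691 × 1.2999 × 3.736 = 0.85915
(2) 0.19823 × 5.3102 × 0.90394 = 0.95152
Highest is cycle (2) at 0.9515 (≤1, no arbitrage).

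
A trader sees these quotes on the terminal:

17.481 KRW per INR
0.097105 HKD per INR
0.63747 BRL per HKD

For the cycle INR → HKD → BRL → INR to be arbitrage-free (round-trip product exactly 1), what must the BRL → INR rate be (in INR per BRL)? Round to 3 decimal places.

16.155

Known legs of the cycle: 0.097105 × 0.63747 = 0.06190152435
For no arbitrage the full-cycle product must be 1, so the missing rate is 1 / 0.06190152435 ≈ 16.15469.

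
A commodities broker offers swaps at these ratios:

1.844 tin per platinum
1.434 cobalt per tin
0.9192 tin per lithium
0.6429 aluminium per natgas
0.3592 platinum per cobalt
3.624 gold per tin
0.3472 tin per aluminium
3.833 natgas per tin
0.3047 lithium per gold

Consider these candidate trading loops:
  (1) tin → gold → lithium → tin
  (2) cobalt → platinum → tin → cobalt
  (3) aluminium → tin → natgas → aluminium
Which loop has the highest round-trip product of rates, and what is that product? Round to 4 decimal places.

1.0150

(1) 3.624 × 0.3047 × 0.9192 = 1.01501
(2) 0.3592 × 1.844 × 1.434 = 0.94983
(3) 0.3472 × 3.833 × 0.6429 = 0.85558
Highest is cycle (1) at 1.0150 (>1, arbitrage).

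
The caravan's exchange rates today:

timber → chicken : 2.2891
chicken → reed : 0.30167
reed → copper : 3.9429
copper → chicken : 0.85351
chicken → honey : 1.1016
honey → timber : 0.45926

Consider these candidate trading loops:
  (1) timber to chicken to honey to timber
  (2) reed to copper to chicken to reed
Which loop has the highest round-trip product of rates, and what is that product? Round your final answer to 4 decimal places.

1.1581

(1) 2.2891 × 1.1016 × 0.45926 = 1.15810
(2) 3.9429 × 0.85351 × 0.30167 = 1.01521
Highest is cycle (1) at 1.1581 (>1, arbitrage).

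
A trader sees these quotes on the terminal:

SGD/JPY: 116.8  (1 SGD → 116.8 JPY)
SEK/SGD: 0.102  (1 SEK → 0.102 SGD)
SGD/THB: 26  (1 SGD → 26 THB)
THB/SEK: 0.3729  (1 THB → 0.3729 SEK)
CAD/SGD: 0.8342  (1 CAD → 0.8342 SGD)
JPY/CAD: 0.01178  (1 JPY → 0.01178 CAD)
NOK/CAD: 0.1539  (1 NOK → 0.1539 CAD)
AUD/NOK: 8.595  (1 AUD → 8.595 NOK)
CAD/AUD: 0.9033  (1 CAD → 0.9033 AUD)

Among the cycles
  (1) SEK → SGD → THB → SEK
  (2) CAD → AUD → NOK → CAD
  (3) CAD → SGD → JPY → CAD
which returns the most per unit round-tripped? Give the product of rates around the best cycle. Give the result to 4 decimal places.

1.1949

(1) 0.102 × 26 × 0.3729 = 0.98893
(2) 0.9033 × 8.595 × 0.1539 = 1.19486
(3) 0.8342 × 116.8 × 0.01178 = 1.14778
Highest is cycle (2) at 1.1949 (>1, arbitrage).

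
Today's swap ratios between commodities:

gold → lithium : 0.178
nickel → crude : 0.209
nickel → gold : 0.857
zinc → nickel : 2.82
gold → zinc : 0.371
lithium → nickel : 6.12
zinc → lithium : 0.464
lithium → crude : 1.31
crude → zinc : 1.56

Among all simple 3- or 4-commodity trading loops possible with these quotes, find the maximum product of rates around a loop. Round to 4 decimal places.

crude→zinc→lithium→crude: 1.56 × 0.464 × 1.31 = 0.94823
lithium→nickel→gold→lithium: 6.12 × 0.857 × 0.178 = 0.93358
crude→zinc→lithium→nickel→crude: 1.56 × 0.464 × 6.12 × 0.209 = 0.92585
crude→zinc→nickel→crude: 1.56 × 2.82 × 0.209 = 0.91943
zinc→lithium→nickel→gold→zinc: 0.464 × 6.12 × 0.857 × 0.371 = 0.90287
zinc→nickel→gold→zinc: 2.82 × 0.857 × 0.371 = 0.89661
Maximum is crude→zinc→lithium→crude at 0.9482; no arbitrage — every cycle loses value.

0.9482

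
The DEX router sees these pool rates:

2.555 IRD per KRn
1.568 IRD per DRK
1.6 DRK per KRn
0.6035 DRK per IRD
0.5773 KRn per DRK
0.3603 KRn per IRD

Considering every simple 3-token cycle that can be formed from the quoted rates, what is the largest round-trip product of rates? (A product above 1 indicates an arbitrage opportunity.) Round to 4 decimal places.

IRD→KRn→DRK→IRD: 0.3603 × 1.6 × 1.568 = 0.90392
IRD→DRK→KRn→IRD: 0.6035 × 0.5773 × 2.555 = 0.89016
Maximum is IRD→KRn→DRK→IRD at 0.9039; no arbitrage — every cycle loses value.

0.9039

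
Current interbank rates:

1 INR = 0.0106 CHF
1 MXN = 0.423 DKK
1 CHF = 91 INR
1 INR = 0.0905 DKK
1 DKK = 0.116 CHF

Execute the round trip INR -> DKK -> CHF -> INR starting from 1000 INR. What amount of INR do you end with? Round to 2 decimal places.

1000 INR × 0.0905 = 90.5 DKK
90.5 DKK × 0.116 = 10.498 CHF
10.498 CHF × 91 = 955.318 INR

955.32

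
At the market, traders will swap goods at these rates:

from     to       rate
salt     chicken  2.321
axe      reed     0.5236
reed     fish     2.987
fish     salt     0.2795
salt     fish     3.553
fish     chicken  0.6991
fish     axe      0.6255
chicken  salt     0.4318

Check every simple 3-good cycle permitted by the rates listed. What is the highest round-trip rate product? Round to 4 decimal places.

1.0725

chicken→salt→fish→chicken: 0.4318 × 3.553 × 0.6991 = 1.07255
axe→reed→fish→axe: 0.5236 × 2.987 × 0.6255 = 0.97828
Maximum is chicken→salt→fish→chicken at 1.0725; arbitrage exists.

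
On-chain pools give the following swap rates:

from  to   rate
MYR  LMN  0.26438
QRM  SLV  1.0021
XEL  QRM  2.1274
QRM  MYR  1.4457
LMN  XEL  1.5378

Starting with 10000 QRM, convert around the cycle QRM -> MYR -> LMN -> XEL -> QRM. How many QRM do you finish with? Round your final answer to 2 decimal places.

12504.20

10000 QRM × 1.4457 = 14457 MYR
14457 MYR × 0.26438 = 3822.14166 LMN
3822.14166 LMN × 1.5378 = 5877.689444748 XEL
5877.689444748 XEL × 2.1274 = 12504.1965247568952 QRM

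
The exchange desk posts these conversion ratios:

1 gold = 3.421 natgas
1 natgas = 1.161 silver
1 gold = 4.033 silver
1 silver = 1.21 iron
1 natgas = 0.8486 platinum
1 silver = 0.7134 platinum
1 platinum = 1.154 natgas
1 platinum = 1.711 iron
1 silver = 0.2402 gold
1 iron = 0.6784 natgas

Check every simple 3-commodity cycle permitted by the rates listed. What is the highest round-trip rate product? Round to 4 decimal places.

0.9850

platinum→iron→natgas→platinum: 1.711 × 0.6784 × 0.8486 = 0.98501
platinum→natgas→silver→platinum: 1.154 × 1.161 × 0.7134 = 0.95581
natgas→silver→gold→natgas: 1.161 × 0.2402 × 3.421 = 0.95402
natgas→silver→iron→natgas: 1.161 × 1.21 × 0.6784 = 0.95302
Maximum is platinum→iron→natgas→platinum at 0.9850; no arbitrage — every cycle loses value.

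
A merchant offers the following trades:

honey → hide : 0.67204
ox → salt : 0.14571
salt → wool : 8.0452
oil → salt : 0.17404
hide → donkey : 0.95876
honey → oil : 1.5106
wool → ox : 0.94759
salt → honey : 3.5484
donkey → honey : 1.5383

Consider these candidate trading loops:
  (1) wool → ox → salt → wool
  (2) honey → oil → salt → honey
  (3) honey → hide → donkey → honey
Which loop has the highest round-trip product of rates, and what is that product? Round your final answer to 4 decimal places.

1.1108

(1) 0.94759 × 0.14571 × 8.0452 = 1.11083
(2) 1.5106 × 0.17404 × 3.5484 = 0.93289
(3) 0.67204 × 0.95876 × 1.5383 = 0.99117
Highest is cycle (1) at 1.1108 (>1, arbitrage).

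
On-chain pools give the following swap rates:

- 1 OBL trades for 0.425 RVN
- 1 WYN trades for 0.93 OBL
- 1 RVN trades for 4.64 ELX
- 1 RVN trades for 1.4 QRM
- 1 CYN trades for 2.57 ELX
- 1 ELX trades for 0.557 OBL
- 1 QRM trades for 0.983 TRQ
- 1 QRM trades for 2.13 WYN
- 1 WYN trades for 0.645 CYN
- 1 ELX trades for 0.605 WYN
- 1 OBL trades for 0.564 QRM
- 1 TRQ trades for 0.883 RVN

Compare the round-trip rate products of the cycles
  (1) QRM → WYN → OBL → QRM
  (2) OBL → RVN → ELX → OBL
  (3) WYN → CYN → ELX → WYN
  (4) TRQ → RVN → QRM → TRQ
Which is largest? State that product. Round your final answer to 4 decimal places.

1.2152

(1) 2.13 × 0.93 × 0.564 = 1.11723
(2) 0.425 × 4.64 × 0.557 = 1.09840
(3) 0.645 × 2.57 × 0.605 = 1.00288
(4) 0.883 × 1.4 × 0.983 = 1.21518
Highest is cycle (4) at 1.2152 (>1, arbitrage).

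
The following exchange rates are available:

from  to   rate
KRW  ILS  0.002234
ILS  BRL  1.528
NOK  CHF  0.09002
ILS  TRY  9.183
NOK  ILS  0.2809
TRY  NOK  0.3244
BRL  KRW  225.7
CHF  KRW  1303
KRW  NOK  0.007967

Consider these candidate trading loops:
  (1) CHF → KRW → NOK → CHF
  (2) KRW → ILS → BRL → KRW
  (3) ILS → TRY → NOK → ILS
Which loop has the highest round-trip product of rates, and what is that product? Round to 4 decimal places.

0.9345

(1) 1303 × 0.007967 × 0.09002 = 0.93450
(2) 0.002234 × 1.528 × 225.7 = 0.77044
(3) 9.183 × 0.3244 × 0.2809 = 0.83679
Highest is cycle (1) at 0.9345 (≤1, no arbitrage).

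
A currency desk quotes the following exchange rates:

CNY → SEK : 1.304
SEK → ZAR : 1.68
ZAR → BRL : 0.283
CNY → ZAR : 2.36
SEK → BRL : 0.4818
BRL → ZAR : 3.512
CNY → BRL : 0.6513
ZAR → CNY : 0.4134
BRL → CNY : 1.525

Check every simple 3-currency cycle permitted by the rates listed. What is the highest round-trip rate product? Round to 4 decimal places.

1.0185

BRL→CNY→ZAR→BRL: 1.525 × 2.36 × 0.283 = 1.01852
BRL→CNY→SEK→BRL: 1.525 × 1.304 × 0.4818 = 0.95811
BRL→ZAR→CNY→BRL: 3.512 × 0.4134 × 0.6513 = 0.94560
CNY→SEK→ZAR→CNY: 1.304 × 1.68 × 0.4134 = 0.90564
Maximum is BRL→CNY→ZAR→BRL at 1.0185; arbitrage exists.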